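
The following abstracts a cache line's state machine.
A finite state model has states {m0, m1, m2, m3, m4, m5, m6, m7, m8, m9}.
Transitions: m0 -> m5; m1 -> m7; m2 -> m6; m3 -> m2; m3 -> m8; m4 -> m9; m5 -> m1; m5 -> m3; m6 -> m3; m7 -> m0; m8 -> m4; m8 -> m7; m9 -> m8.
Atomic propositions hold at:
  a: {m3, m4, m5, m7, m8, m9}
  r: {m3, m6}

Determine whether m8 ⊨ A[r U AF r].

No

AF r: least fixpoint, start Z0 = {m3, m6}, add states with every successor in Z. Z1 = {m2, m3, m6}; fixed.
Sat(AF r) = {m2, m3, m6}
A[r U AF r]: least fixpoint, start Z0 = Sat(AF r) = {m2, m3, m6}, add states in Sat(r) with every successor in Z. Already a fixed point.
Sat(A[r U AF r]) = {m2, m3, m6}
m8 ∉ Sat(A[r U AF r]) = {m2, m3, m6}, so the formula does not hold at m8.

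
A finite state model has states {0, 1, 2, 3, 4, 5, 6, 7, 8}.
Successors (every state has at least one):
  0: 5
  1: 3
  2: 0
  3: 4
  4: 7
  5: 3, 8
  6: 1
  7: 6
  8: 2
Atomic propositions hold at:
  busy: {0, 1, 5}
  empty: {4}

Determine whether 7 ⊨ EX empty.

No

Sat(EX empty) = {s : some successor in {4}} = {3}
7 ∉ Sat(EX empty) = {3}, so the formula does not hold at 7.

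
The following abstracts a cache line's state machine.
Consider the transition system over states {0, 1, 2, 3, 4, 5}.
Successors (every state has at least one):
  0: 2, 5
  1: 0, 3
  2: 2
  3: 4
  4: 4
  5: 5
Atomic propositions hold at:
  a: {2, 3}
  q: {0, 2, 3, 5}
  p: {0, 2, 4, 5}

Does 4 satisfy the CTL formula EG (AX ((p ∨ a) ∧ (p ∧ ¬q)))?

Yes

Sat(p ∨ a) = {0, 2, 3, 4, 5}
Sat(¬q) = {1, 4}
Sat(p ∧ ¬q) = {4}
Sat((p ∨ a) ∧ (p ∧ ¬q)) = {4}
Sat(AX ((p ∨ a) ∧ (p ∧ ¬q))) = {s : every successor in {4}} = {3, 4}
EG (AX ((p ∨ a) ∧ (p ∧ ¬q))): greatest fixpoint, start Z0 = {3, 4}, keep only states in Sat with some successor in Z. Already a fixed point.
Sat(EG (AX ((p ∨ a) ∧ (p ∧ ¬q)))) = {3, 4}
4 ∈ Sat(EG (AX ((p ∨ a) ∧ (p ∧ ¬q)))) = {3, 4}, so the formula holds at 4.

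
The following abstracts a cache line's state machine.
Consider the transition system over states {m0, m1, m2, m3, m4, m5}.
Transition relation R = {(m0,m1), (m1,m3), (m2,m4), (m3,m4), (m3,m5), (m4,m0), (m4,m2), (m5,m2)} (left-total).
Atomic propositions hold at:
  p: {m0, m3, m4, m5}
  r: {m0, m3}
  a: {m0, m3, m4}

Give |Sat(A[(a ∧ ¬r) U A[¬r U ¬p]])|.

Sat(¬r) = {m1, m2, m4, m5}
Sat(a ∧ ¬r) = {m4}
Sat(¬p) = {m1, m2}
A[¬r U ¬p]: least fixpoint, start Z0 = Sat(¬p) = {m1, m2}, add states in Sat(¬r) with every successor in Z. Z1 = {m1, m2, m5}; fixed.
Sat(A[¬r U ¬p]) = {m1, m2, m5}
A[(a ∧ ¬r) U A[¬r U ¬p]]: least fixpoint, start Z0 = Sat(A[¬r U ¬p]) = {m1, m2, m5}, add states in Sat(a ∧ ¬r) with every successor in Z. Already a fixed point.
Sat(A[(a ∧ ¬r) U A[¬r U ¬p]]) = {m1, m2, m5}
|Sat(A[(a ∧ ¬r) U A[¬r U ¬p]])| = |{m1, m2, m5}| = 3.

3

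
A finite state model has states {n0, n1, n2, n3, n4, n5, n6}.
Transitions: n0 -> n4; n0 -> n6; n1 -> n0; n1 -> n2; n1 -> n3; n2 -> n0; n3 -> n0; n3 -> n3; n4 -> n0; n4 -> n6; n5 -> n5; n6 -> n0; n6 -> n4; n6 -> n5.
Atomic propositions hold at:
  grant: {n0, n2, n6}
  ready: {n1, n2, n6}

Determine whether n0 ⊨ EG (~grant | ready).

No

Sat(~grant) = {n1, n3, n4, n5}
Sat(~grant | ready) = {n1, n2, n3, n4, n5, n6}
EG (~grant | ready): greatest fixpoint, start Z0 = {n1, n2, n3, n4, n5, n6}, keep only states in Sat with some successor in Z. Z1 = {n1, n3, n4, n5, n6}; fixed.
Sat(EG (~grant | ready)) = {n1, n3, n4, n5, n6}
n0 ∉ Sat(EG (~grant | ready)) = {n1, n3, n4, n5, n6}, so the formula does not hold at n0.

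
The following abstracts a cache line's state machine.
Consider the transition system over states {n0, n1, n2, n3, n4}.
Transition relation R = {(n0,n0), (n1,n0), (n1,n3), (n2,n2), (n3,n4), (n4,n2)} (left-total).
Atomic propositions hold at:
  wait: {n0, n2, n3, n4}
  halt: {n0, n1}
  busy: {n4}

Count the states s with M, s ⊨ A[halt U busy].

1

A[halt U busy]: least fixpoint, start Z0 = Sat(busy) = {n4}, add states in Sat(halt) with every successor in Z. Already a fixed point.
Sat(A[halt U busy]) = {n4}
|Sat(A[halt U busy])| = |{n4}| = 1.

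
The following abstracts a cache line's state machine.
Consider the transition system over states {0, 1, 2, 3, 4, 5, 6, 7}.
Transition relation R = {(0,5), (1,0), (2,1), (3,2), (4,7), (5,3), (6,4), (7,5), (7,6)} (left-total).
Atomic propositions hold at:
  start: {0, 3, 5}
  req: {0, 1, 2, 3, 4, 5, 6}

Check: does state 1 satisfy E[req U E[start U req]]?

Yes

E[start U req]: least fixpoint, start Z0 = Sat(req) = {0, 1, 2, 3, 4, 5, 6}, add states in Sat(start) with some successor in Z. Already a fixed point.
Sat(E[start U req]) = {0, 1, 2, 3, 4, 5, 6}
E[req U E[start U req]]: least fixpoint, start Z0 = Sat(E[start U req]) = {0, 1, 2, 3, 4, 5, 6}, add states in Sat(req) with some successor in Z. Already a fixed point.
Sat(E[req U E[start U req]]) = {0, 1, 2, 3, 4, 5, 6}
1 ∈ Sat(E[req U E[start U req]]) = {0, 1, 2, 3, 4, 5, 6}, so the formula holds at 1.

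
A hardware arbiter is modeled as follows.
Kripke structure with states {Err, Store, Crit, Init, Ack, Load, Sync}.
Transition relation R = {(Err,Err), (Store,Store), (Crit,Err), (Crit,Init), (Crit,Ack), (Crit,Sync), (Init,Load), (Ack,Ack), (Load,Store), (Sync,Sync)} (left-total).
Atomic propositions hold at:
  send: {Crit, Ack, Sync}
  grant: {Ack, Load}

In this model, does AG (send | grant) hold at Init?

Sat(send | grant) = {Crit, Ack, Load, Sync}
AG (send | grant): greatest fixpoint, start Z0 = {Crit, Ack, Load, Sync}, keep only states in Sat with every successor in Z. Z1 = {Ack, Sync}; fixed.
Sat(AG (send | grant)) = {Ack, Sync}
Init ∉ Sat(AG (send | grant)) = {Ack, Sync}, so the formula does not hold at Init.

No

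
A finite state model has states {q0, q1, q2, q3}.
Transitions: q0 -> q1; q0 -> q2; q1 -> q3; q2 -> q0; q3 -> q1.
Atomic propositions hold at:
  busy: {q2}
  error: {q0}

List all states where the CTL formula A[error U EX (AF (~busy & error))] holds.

{q0, q2}

Sat(~busy) = {q0, q1, q3}
Sat(~busy & error) = {q0}
AF (~busy & error): least fixpoint, start Z0 = {q0}, add states with every successor in Z. Z1 = {q0, q2}; fixed.
Sat(AF (~busy & error)) = {q0, q2}
Sat(EX (AF (~busy & error))) = {s : some successor in {q0, q2}} = {q0, q2}
A[error U EX (AF (~busy & error))]: least fixpoint, start Z0 = Sat(EX (AF (~busy & error))) = {q0, q2}, add states in Sat(error) with every successor in Z. Already a fixed point.
Sat(A[error U EX (AF (~busy & error))]) = {q0, q2}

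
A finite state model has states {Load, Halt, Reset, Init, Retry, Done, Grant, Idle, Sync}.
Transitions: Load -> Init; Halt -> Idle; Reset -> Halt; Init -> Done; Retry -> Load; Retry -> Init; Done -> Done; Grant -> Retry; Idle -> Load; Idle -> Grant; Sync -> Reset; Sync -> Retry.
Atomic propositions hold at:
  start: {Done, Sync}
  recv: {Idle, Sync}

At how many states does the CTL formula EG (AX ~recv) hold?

Sat(~recv) = {Load, Halt, Reset, Init, Retry, Done, Grant}
Sat(AX ~recv) = {s : every successor in {Load, Halt, Reset, Init, Retry, Done, Grant}} = {Load, Reset, Init, Retry, Done, Grant, Idle, Sync}
EG (AX ~recv): greatest fixpoint, start Z0 = {Load, Reset, Init, Retry, Done, Grant, Idle, Sync}, keep only states in Sat with some successor in Z. Z1 = {Load, Init, Retry, Done, Grant, Idle, Sync}; fixed.
Sat(EG (AX ~recv)) = {Load, Init, Retry, Done, Grant, Idle, Sync}
|Sat(EG (AX ~recv))| = |{Load, Init, Retry, Done, Grant, Idle, Sync}| = 7.

7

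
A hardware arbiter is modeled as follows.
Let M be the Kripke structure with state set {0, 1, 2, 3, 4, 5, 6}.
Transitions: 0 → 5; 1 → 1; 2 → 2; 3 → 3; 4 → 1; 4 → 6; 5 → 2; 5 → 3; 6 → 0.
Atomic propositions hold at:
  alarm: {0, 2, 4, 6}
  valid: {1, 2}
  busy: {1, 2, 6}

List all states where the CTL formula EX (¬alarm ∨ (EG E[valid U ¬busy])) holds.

Sat(¬alarm) = {1, 3, 5}
Sat(¬busy) = {0, 3, 4, 5}
E[valid U ¬busy]: least fixpoint, start Z0 = Sat(¬busy) = {0, 3, 4, 5}, add states in Sat(valid) with some successor in Z. Already a fixed point.
Sat(E[valid U ¬busy]) = {0, 3, 4, 5}
EG E[valid U ¬busy]: greatest fixpoint, start Z0 = {0, 3, 4, 5}, keep only states in Sat with some successor in Z. Z1 = {0, 3, 5}; fixed.
Sat(EG E[valid U ¬busy]) = {0, 3, 5}
Sat(¬alarm ∨ (EG E[valid U ¬busy])) = {0, 1, 3, 5}
Sat(EX (¬alarm ∨ (EG E[valid U ¬busy]))) = {s : some successor in {0, 1, 3, 5}} = {0, 1, 3, 4, 5, 6}

{0, 1, 3, 4, 5, 6}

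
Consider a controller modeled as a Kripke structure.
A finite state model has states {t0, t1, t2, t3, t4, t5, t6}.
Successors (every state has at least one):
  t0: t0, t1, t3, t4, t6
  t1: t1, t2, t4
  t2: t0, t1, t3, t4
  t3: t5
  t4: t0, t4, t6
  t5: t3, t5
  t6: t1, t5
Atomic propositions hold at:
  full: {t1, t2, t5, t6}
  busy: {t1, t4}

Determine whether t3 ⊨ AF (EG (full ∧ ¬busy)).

Sat(¬busy) = {t0, t2, t3, t5, t6}
Sat(full ∧ ¬busy) = {t2, t5, t6}
EG (full ∧ ¬busy): greatest fixpoint, start Z0 = {t2, t5, t6}, keep only states in Sat with some successor in Z. Z1 = {t5, t6}; fixed.
Sat(EG (full ∧ ¬busy)) = {t5, t6}
AF (EG (full ∧ ¬busy)): least fixpoint, start Z0 = {t5, t6}, add states with every successor in Z. Z1 = {t3, t5, t6}; fixed.
Sat(AF (EG (full ∧ ¬busy))) = {t3, t5, t6}
t3 ∈ Sat(AF (EG (full ∧ ¬busy))) = {t3, t5, t6}, so the formula holds at t3.

Yes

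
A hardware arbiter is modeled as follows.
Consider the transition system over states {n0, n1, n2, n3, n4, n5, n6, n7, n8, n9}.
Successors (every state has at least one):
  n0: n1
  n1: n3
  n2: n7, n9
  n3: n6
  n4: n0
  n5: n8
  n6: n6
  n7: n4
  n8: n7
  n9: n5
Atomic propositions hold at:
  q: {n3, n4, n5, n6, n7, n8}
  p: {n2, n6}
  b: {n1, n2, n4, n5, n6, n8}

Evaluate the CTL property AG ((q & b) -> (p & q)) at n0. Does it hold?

Sat(q & b) = {n4, n5, n6, n8}
Sat(p & q) = {n6}
Sat((q & b) -> (p & q)) = {n0, n1, n2, n3, n6, n7, n9}
AG ((q & b) -> (p & q)): greatest fixpoint, start Z0 = {n0, n1, n2, n3, n6, n7, n9}, keep only states in Sat with every successor in Z. Z1 = {n0, n1, n2, n3, n6}; Z2 = {n0, n1, n3, n6}; fixed.
Sat(AG ((q & b) -> (p & q))) = {n0, n1, n3, n6}
n0 ∈ Sat(AG ((q & b) -> (p & q))) = {n0, n1, n3, n6}, so the formula holds at n0.

Yes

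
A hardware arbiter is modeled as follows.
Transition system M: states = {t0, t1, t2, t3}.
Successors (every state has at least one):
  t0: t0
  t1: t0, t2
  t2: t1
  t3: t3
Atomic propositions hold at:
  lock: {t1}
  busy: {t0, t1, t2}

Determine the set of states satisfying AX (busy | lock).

Sat(busy | lock) = {t0, t1, t2}
Sat(AX (busy | lock)) = {s : every successor in {t0, t1, t2}} = {t0, t1, t2}

{t0, t1, t2}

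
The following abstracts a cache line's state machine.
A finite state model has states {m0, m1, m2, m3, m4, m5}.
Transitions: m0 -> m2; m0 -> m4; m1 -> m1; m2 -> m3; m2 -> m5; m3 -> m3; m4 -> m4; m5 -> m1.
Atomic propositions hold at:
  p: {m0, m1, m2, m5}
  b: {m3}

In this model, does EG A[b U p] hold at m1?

A[b U p]: least fixpoint, start Z0 = Sat(p) = {m0, m1, m2, m5}, add states in Sat(b) with every successor in Z. Already a fixed point.
Sat(A[b U p]) = {m0, m1, m2, m5}
EG A[b U p]: greatest fixpoint, start Z0 = {m0, m1, m2, m5}, keep only states in Sat with some successor in Z. Already a fixed point.
Sat(EG A[b U p]) = {m0, m1, m2, m5}
m1 ∈ Sat(EG A[b U p]) = {m0, m1, m2, m5}, so the formula holds at m1.

Yes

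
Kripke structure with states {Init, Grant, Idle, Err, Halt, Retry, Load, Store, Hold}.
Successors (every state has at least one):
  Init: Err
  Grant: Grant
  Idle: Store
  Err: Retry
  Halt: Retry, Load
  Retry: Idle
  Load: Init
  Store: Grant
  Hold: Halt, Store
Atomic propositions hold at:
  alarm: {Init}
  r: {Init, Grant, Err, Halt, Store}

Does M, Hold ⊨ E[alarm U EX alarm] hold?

Sat(EX alarm) = {s : some successor in {Init}} = {Load}
E[alarm U EX alarm]: least fixpoint, start Z0 = Sat(EX alarm) = {Load}, add states in Sat(alarm) with some successor in Z. Already a fixed point.
Sat(E[alarm U EX alarm]) = {Load}
Hold ∉ Sat(E[alarm U EX alarm]) = {Load}, so the formula does not hold at Hold.

No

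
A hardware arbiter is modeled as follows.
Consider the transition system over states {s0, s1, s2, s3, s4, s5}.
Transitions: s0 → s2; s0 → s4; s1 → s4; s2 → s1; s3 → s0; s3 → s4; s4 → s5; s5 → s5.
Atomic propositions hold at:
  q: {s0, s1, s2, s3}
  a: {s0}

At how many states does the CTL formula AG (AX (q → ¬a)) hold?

Sat(¬a) = {s1, s2, s3, s4, s5}
Sat(q → ¬a) = {s1, s2, s3, s4, s5}
Sat(AX (q → ¬a)) = {s : every successor in {s1, s2, s3, s4, s5}} = {s0, s1, s2, s4, s5}
AG (AX (q → ¬a)): greatest fixpoint, start Z0 = {s0, s1, s2, s4, s5}, keep only states in Sat with every successor in Z. Already a fixed point.
Sat(AG (AX (q → ¬a))) = {s0, s1, s2, s4, s5}
|Sat(AG (AX (q → ¬a)))| = |{s0, s1, s2, s4, s5}| = 5.

5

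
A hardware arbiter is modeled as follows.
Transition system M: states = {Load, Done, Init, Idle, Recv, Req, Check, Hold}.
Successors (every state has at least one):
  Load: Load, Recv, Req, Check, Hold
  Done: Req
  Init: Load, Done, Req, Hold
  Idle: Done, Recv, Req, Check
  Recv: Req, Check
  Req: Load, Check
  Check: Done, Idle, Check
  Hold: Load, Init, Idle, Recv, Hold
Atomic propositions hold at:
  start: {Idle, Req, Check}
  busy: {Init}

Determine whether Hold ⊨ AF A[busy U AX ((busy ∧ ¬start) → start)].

Sat(¬start) = {Load, Done, Init, Recv, Hold}
Sat(busy ∧ ¬start) = {Init}
Sat((busy ∧ ¬start) → start) = {Load, Done, Idle, Recv, Req, Check, Hold}
Sat(AX ((busy ∧ ¬start) → start)) = {s : every successor in {Load, Done, Idle, Recv, Req, Check, Hold}} = {Load, Done, Init, Idle, Recv, Req, Check}
A[busy U AX ((busy ∧ ¬start) → start)]: least fixpoint, start Z0 = Sat(AX ((busy ∧ ¬start) → start)) = {Load, Done, Init, Idle, Recv, Req, Check}, add states in Sat(busy) with every successor in Z. Already a fixed point.
Sat(A[busy U AX ((busy ∧ ¬start) → start)]) = {Load, Done, Init, Idle, Recv, Req, Check}
AF A[busy U AX ((busy ∧ ¬start) → start)]: least fixpoint, start Z0 = {Load, Done, Init, Idle, Recv, Req, Check}, add states with every successor in Z. Already a fixed point.
Sat(AF A[busy U AX ((busy ∧ ¬start) → start)]) = {Load, Done, Init, Idle, Recv, Req, Check}
Hold ∉ Sat(AF A[busy U AX ((busy ∧ ¬start) → start)]) = {Load, Done, Init, Idle, Recv, Req, Check}, so the formula does not hold at Hold.

No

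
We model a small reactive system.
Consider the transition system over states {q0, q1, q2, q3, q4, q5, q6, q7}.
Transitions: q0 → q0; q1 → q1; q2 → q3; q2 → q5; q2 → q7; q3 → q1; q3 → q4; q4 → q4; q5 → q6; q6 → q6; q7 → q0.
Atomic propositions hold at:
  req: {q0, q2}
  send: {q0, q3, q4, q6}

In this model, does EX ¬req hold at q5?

Sat(¬req) = {q1, q3, q4, q5, q6, q7}
Sat(EX ¬req) = {s : some successor in {q1, q3, q4, q5, q6, q7}} = {q1, q2, q3, q4, q5, q6}
q5 ∈ Sat(EX ¬req) = {q1, q2, q3, q4, q5, q6}, so the formula holds at q5.

Yes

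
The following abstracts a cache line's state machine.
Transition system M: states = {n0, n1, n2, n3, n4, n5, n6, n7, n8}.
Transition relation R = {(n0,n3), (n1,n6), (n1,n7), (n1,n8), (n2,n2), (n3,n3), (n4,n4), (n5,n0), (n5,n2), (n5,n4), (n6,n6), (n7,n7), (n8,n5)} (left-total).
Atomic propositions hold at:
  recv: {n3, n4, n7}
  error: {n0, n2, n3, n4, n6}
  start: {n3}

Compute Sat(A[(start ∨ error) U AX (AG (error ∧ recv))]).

{n0, n3, n4}

Sat(start ∨ error) = {n0, n2, n3, n4, n6}
Sat(error ∧ recv) = {n3, n4}
AG (error ∧ recv): greatest fixpoint, start Z0 = {n3, n4}, keep only states in Sat with every successor in Z. Already a fixed point.
Sat(AG (error ∧ recv)) = {n3, n4}
Sat(AX (AG (error ∧ recv))) = {s : every successor in {n3, n4}} = {n0, n3, n4}
A[(start ∨ error) U AX (AG (error ∧ recv))]: least fixpoint, start Z0 = Sat(AX (AG (error ∧ recv))) = {n0, n3, n4}, add states in Sat(start ∨ error) with every successor in Z. Already a fixed point.
Sat(A[(start ∨ error) U AX (AG (error ∧ recv))]) = {n0, n3, n4}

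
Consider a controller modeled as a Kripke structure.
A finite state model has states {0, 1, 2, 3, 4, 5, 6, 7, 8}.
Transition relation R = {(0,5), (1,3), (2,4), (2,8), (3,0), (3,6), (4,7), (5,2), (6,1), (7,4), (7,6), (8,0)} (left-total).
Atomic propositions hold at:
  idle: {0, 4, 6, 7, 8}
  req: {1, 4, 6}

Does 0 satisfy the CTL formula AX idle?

No

Sat(AX idle) = {s : every successor in {0, 4, 6, 7, 8}} = {2, 3, 4, 7, 8}
0 ∉ Sat(AX idle) = {2, 3, 4, 7, 8}, so the formula does not hold at 0.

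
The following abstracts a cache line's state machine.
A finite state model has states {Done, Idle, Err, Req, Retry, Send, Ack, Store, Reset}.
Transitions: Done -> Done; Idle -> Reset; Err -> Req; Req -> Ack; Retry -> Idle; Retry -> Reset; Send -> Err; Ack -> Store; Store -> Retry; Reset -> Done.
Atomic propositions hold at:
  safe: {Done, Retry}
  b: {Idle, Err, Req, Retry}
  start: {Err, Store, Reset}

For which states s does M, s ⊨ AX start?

{Idle, Send, Ack}

Sat(AX start) = {s : every successor in {Err, Store, Reset}} = {Idle, Send, Ack}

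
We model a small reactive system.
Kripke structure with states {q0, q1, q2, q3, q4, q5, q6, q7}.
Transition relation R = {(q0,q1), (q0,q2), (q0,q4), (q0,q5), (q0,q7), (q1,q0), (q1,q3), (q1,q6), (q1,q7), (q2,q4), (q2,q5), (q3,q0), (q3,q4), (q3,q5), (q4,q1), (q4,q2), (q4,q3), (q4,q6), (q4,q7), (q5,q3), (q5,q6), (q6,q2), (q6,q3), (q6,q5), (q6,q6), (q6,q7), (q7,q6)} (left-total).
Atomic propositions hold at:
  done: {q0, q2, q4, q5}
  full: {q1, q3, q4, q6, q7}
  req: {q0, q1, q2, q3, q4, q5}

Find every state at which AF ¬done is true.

{q1, q3, q5, q6, q7}

Sat(¬done) = {q1, q3, q6, q7}
AF ¬done: least fixpoint, start Z0 = {q1, q3, q6, q7}, add states with every successor in Z. Z1 = {q1, q3, q5, q6, q7}; fixed.
Sat(AF ¬done) = {q1, q3, q5, q6, q7}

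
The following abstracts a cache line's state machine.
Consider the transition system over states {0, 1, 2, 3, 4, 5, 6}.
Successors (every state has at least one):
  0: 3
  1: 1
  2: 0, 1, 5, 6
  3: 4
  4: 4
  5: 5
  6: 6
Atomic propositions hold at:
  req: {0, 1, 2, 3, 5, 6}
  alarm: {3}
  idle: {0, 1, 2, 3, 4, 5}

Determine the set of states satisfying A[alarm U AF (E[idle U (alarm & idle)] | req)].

Sat(alarm & idle) = {3}
E[idle U (alarm & idle)]: least fixpoint, start Z0 = Sat((alarm & idle)) = {3}, add states in Sat(idle) with some successor in Z. Z1 = {0, 3}; Z2 = {0, 2, 3}; fixed.
Sat(E[idle U (alarm & idle)]) = {0, 2, 3}
Sat(E[idle U (alarm & idle)] | req) = {0, 1, 2, 3, 5, 6}
AF (E[idle U (alarm & idle)] | req): least fixpoint, start Z0 = {0, 1, 2, 3, 5, 6}, add states with every successor in Z. Already a fixed point.
Sat(AF (E[idle U (alarm & idle)] | req)) = {0, 1, 2, 3, 5, 6}
A[alarm U AF (E[idle U (alarm & idle)] | req)]: least fixpoint, start Z0 = Sat(AF (E[idle U (alarm & idle)] | req)) = {0, 1, 2, 3, 5, 6}, add states in Sat(alarm) with every successor in Z. Already a fixed point.
Sat(A[alarm U AF (E[idle U (alarm & idle)] | req)]) = {0, 1, 2, 3, 5, 6}

{0, 1, 2, 3, 5, 6}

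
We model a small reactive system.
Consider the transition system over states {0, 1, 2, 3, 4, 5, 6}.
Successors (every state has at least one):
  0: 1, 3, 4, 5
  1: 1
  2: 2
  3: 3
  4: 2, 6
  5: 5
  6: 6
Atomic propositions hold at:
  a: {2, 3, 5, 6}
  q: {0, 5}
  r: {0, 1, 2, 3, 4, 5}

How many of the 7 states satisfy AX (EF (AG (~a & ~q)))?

Sat(~a) = {0, 1, 4}
Sat(~q) = {1, 2, 3, 4, 6}
Sat(~a & ~q) = {1, 4}
AG (~a & ~q): greatest fixpoint, start Z0 = {1, 4}, keep only states in Sat with every successor in Z. Z1 = {1}; fixed.
Sat(AG (~a & ~q)) = {1}
EF (AG (~a & ~q)): least fixpoint, start Z0 = {1}, add states with some successor in Z. Z1 = {0, 1}; fixed.
Sat(EF (AG (~a & ~q))) = {0, 1}
Sat(AX (EF (AG (~a & ~q)))) = {s : every successor in {0, 1}} = {1}
|Sat(AX (EF (AG (~a & ~q))))| = |{1}| = 1.

1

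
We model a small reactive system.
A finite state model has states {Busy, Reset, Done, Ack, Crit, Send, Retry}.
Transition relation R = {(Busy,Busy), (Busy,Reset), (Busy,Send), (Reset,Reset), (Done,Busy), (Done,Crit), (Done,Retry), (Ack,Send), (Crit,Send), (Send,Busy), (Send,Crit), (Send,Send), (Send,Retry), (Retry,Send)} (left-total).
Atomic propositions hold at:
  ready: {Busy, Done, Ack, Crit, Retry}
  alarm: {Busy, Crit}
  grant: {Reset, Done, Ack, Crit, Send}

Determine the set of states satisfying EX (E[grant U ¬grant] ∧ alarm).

{Busy, Done, Send}

Sat(¬grant) = {Busy, Retry}
E[grant U ¬grant]: least fixpoint, start Z0 = Sat(¬grant) = {Busy, Retry}, add states in Sat(grant) with some successor in Z. Z1 = {Busy, Done, Send, Retry}; Z2 = {Busy, Done, Ack, Crit, Send, Retry}; fixed.
Sat(E[grant U ¬grant]) = {Busy, Done, Ack, Crit, Send, Retry}
Sat(E[grant U ¬grant] ∧ alarm) = {Busy, Crit}
Sat(EX (E[grant U ¬grant] ∧ alarm)) = {s : some successor in {Busy, Crit}} = {Busy, Done, Send}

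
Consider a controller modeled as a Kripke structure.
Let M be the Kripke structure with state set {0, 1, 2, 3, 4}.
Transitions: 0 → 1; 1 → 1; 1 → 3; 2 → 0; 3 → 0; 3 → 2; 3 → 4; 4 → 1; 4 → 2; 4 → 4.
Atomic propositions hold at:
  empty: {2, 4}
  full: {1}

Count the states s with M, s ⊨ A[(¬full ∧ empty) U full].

Sat(¬full) = {0, 2, 3, 4}
Sat(¬full ∧ empty) = {2, 4}
A[(¬full ∧ empty) U full]: least fixpoint, start Z0 = Sat(full) = {1}, add states in Sat(¬full ∧ empty) with every successor in Z. Already a fixed point.
Sat(A[(¬full ∧ empty) U full]) = {1}
|Sat(A[(¬full ∧ empty) U full])| = |{1}| = 1.

1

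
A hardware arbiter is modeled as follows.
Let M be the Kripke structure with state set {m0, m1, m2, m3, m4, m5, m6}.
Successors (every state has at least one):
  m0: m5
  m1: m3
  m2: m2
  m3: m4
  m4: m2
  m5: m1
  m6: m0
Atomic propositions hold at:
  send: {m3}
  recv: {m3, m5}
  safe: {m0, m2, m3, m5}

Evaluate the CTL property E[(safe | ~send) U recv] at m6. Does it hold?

Yes

Sat(~send) = {m0, m1, m2, m4, m5, m6}
Sat(safe | ~send) = {m0, m1, m2, m3, m4, m5, m6}
E[(safe | ~send) U recv]: least fixpoint, start Z0 = Sat(recv) = {m3, m5}, add states in Sat(safe | ~send) with some successor in Z. Z1 = {m0, m1, m3, m5}; Z2 = {m0, m1, m3, m5, m6}; fixed.
Sat(E[(safe | ~send) U recv]) = {m0, m1, m3, m5, m6}
m6 ∈ Sat(E[(safe | ~send) U recv]) = {m0, m1, m3, m5, m6}, so the formula holds at m6.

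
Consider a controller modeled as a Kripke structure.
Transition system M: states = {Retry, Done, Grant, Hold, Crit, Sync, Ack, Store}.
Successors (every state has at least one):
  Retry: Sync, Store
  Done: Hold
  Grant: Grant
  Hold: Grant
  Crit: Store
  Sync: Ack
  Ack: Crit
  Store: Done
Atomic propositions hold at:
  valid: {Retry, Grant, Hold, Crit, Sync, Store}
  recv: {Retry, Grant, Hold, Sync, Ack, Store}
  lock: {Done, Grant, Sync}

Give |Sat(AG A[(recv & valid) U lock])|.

4

Sat(recv & valid) = {Retry, Grant, Hold, Sync, Store}
A[(recv & valid) U lock]: least fixpoint, start Z0 = Sat(lock) = {Done, Grant, Sync}, add states in Sat(recv & valid) with every successor in Z. Z1 = {Done, Grant, Hold, Sync, Store}; Z2 = {Retry, Done, Grant, Hold, Sync, Store}; fixed.
Sat(A[(recv & valid) U lock]) = {Retry, Done, Grant, Hold, Sync, Store}
AG A[(recv & valid) U lock]: greatest fixpoint, start Z0 = {Retry, Done, Grant, Hold, Sync, Store}, keep only states in Sat with every successor in Z. Z1 = {Retry, Done, Grant, Hold, Store}; Z2 = {Done, Grant, Hold, Store}; fixed.
Sat(AG A[(recv & valid) U lock]) = {Done, Grant, Hold, Store}
|Sat(AG A[(recv & valid) U lock])| = |{Done, Grant, Hold, Store}| = 4.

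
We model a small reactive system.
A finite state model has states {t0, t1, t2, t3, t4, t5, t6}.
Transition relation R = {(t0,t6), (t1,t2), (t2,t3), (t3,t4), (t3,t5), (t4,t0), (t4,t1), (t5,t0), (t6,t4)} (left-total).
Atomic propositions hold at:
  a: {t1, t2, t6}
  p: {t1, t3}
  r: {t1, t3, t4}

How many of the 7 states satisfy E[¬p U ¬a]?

Sat(¬p) = {t0, t2, t4, t5, t6}
Sat(¬a) = {t0, t3, t4, t5}
E[¬p U ¬a]: least fixpoint, start Z0 = Sat(¬a) = {t0, t3, t4, t5}, add states in Sat(¬p) with some successor in Z. Z1 = {t0, t2, t3, t4, t5, t6}; fixed.
Sat(E[¬p U ¬a]) = {t0, t2, t3, t4, t5, t6}
|Sat(E[¬p U ¬a])| = |{t0, t2, t3, t4, t5, t6}| = 6.

6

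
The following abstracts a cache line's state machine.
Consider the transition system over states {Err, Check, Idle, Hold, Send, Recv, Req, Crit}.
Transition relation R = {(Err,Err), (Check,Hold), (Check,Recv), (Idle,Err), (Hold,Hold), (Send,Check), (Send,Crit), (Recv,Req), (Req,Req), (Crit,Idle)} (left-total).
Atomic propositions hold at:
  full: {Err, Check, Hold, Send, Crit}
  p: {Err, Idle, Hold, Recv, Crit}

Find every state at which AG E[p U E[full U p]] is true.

{Err, Idle, Hold, Crit}

E[full U p]: least fixpoint, start Z0 = Sat(p) = {Err, Idle, Hold, Recv, Crit}, add states in Sat(full) with some successor in Z. Z1 = {Err, Check, Idle, Hold, Send, Recv, Crit}; fixed.
Sat(E[full U p]) = {Err, Check, Idle, Hold, Send, Recv, Crit}
E[p U E[full U p]]: least fixpoint, start Z0 = Sat(E[full U p]) = {Err, Check, Idle, Hold, Send, Recv, Crit}, add states in Sat(p) with some successor in Z. Already a fixed point.
Sat(E[p U E[full U p]]) = {Err, Check, Idle, Hold, Send, Recv, Crit}
AG E[p U E[full U p]]: greatest fixpoint, start Z0 = {Err, Check, Idle, Hold, Send, Recv, Crit}, keep only states in Sat with every successor in Z. Z1 = {Err, Check, Idle, Hold, Send, Crit}; Z2 = {Err, Idle, Hold, Send, Crit}; Z3 = {Err, Idle, Hold, Crit}; fixed.
Sat(AG E[p U E[full U p]]) = {Err, Idle, Hold, Crit}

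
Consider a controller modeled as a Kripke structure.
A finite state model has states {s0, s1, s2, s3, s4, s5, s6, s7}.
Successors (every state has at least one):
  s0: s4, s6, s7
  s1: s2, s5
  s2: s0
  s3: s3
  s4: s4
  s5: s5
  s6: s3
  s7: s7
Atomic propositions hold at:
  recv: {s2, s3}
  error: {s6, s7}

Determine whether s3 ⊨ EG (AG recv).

Yes

AG recv: greatest fixpoint, start Z0 = {s2, s3}, keep only states in Sat with every successor in Z. Z1 = {s3}; fixed.
Sat(AG recv) = {s3}
EG (AG recv): greatest fixpoint, start Z0 = {s3}, keep only states in Sat with some successor in Z. Already a fixed point.
Sat(EG (AG recv)) = {s3}
s3 ∈ Sat(EG (AG recv)) = {s3}, so the formula holds at s3.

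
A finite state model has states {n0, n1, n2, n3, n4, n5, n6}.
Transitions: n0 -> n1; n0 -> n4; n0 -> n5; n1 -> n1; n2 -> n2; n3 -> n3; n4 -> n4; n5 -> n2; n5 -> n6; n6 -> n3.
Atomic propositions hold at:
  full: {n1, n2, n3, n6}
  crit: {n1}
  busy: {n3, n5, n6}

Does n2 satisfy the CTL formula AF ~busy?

Yes

Sat(~busy) = {n0, n1, n2, n4}
AF ~busy: least fixpoint, start Z0 = {n0, n1, n2, n4}, add states with every successor in Z. Already a fixed point.
Sat(AF ~busy) = {n0, n1, n2, n4}
n2 ∈ Sat(AF ~busy) = {n0, n1, n2, n4}, so the formula holds at n2.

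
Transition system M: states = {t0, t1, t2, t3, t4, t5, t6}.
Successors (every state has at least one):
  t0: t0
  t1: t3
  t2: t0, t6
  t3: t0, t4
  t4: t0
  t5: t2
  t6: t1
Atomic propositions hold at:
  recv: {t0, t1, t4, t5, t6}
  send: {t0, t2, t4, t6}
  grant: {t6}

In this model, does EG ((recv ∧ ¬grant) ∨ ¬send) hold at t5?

Sat(¬grant) = {t0, t1, t2, t3, t4, t5}
Sat(recv ∧ ¬grant) = {t0, t1, t4, t5}
Sat(¬send) = {t1, t3, t5}
Sat((recv ∧ ¬grant) ∨ ¬send) = {t0, t1, t3, t4, t5}
EG ((recv ∧ ¬grant) ∨ ¬send): greatest fixpoint, start Z0 = {t0, t1, t3, t4, t5}, keep only states in Sat with some successor in Z. Z1 = {t0, t1, t3, t4}; fixed.
Sat(EG ((recv ∧ ¬grant) ∨ ¬send)) = {t0, t1, t3, t4}
t5 ∉ Sat(EG ((recv ∧ ¬grant) ∨ ¬send)) = {t0, t1, t3, t4}, so the formula does not hold at t5.

No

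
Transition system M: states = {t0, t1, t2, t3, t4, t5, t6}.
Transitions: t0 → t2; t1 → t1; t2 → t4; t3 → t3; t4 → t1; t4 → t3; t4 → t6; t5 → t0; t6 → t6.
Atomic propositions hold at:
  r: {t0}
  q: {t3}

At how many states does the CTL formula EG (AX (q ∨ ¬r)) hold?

Sat(¬r) = {t1, t2, t3, t4, t5, t6}
Sat(q ∨ ¬r) = {t1, t2, t3, t4, t5, t6}
Sat(AX (q ∨ ¬r)) = {s : every successor in {t1, t2, t3, t4, t5, t6}} = {t0, t1, t2, t3, t4, t6}
EG (AX (q ∨ ¬r)): greatest fixpoint, start Z0 = {t0, t1, t2, t3, t4, t6}, keep only states in Sat with some successor in Z. Already a fixed point.
Sat(EG (AX (q ∨ ¬r))) = {t0, t1, t2, t3, t4, t6}
|Sat(EG (AX (q ∨ ¬r)))| = |{t0, t1, t2, t3, t4, t6}| = 6.

6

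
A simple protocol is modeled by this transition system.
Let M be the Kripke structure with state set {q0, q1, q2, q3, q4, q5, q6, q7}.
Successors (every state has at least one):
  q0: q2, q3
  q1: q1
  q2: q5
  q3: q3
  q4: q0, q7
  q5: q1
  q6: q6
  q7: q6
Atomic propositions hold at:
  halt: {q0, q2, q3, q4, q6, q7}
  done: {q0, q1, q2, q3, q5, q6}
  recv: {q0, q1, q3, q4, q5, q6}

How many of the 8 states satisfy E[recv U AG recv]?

AG recv: greatest fixpoint, start Z0 = {q0, q1, q3, q4, q5, q6}, keep only states in Sat with every successor in Z. Z1 = {q1, q3, q5, q6}; fixed.
Sat(AG recv) = {q1, q3, q5, q6}
E[recv U AG recv]: least fixpoint, start Z0 = Sat(AG recv) = {q1, q3, q5, q6}, add states in Sat(recv) with some successor in Z. Z1 = {q0, q1, q3, q5, q6}; Z2 = {q0, q1, q3, q4, q5, q6}; fixed.
Sat(E[recv U AG recv]) = {q0, q1, q3, q4, q5, q6}
|Sat(E[recv U AG recv])| = |{q0, q1, q3, q4, q5, q6}| = 6.

6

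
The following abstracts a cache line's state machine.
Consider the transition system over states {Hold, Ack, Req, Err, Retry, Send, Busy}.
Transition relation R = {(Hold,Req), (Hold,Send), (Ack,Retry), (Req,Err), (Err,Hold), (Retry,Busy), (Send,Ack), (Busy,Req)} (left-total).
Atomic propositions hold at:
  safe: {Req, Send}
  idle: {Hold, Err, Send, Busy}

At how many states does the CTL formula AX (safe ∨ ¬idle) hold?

4

Sat(¬idle) = {Ack, Req, Retry}
Sat(safe ∨ ¬idle) = {Ack, Req, Retry, Send}
Sat(AX (safe ∨ ¬idle)) = {s : every successor in {Ack, Req, Retry, Send}} = {Hold, Ack, Send, Busy}
|Sat(AX (safe ∨ ¬idle))| = |{Hold, Ack, Send, Busy}| = 4.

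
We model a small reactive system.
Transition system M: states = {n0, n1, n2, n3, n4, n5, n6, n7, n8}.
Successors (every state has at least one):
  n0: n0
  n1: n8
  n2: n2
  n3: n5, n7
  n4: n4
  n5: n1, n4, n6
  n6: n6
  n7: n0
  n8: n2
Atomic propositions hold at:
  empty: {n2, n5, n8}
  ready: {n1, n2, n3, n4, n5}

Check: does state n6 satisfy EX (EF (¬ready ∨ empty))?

Sat(¬ready) = {n0, n6, n7, n8}
Sat(¬ready ∨ empty) = {n0, n2, n5, n6, n7, n8}
EF (¬ready ∨ empty): least fixpoint, start Z0 = {n0, n2, n5, n6, n7, n8}, add states with some successor in Z. Z1 = {n0, n1, n2, n3, n5, n6, n7, n8}; fixed.
Sat(EF (¬ready ∨ empty)) = {n0, n1, n2, n3, n5, n6, n7, n8}
Sat(EX (EF (¬ready ∨ empty))) = {s : some successor in {n0, n1, n2, n3, n5, n6, n7, n8}} = {n0, n1, n2, n3, n5, n6, n7, n8}
n6 ∈ Sat(EX (EF (¬ready ∨ empty))) = {n0, n1, n2, n3, n5, n6, n7, n8}, so the formula holds at n6.

Yes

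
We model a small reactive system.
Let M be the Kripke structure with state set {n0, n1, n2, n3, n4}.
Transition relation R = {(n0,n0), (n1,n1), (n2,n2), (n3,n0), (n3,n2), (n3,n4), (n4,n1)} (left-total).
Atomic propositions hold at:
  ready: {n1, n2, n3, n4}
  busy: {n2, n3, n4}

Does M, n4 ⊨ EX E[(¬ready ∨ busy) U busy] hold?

Sat(¬ready) = {n0}
Sat(¬ready ∨ busy) = {n0, n2, n3, n4}
E[(¬ready ∨ busy) U busy]: least fixpoint, start Z0 = Sat(busy) = {n2, n3, n4}, add states in Sat(¬ready ∨ busy) with some successor in Z. Already a fixed point.
Sat(E[(¬ready ∨ busy) U busy]) = {n2, n3, n4}
Sat(EX E[(¬ready ∨ busy) U busy]) = {s : some successor in {n2, n3, n4}} = {n2, n3}
n4 ∉ Sat(EX E[(¬ready ∨ busy) U busy]) = {n2, n3}, so the formula does not hold at n4.

No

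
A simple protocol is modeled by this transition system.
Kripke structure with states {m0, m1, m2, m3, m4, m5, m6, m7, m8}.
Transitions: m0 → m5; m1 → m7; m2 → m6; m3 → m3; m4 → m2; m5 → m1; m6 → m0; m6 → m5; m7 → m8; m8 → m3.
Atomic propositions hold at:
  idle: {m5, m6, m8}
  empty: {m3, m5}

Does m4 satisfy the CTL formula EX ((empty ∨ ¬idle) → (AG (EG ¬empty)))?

Sat(¬idle) = {m0, m1, m2, m3, m4, m7}
Sat(empty ∨ ¬idle) = {m0, m1, m2, m3, m4, m5, m7}
Sat(¬empty) = {m0, m1, m2, m4, m6, m7, m8}
EG ¬empty: greatest fixpoint, start Z0 = {m0, m1, m2, m4, m6, m7, m8}, keep only states in Sat with some successor in Z. Z1 = {m1, m2, m4, m6, m7}; Z2 = {m1, m2, m4}; Z3 = {m4}; Z4 = ∅; fixed.
Sat(EG ¬empty) = ∅
AG (EG ¬empty): greatest fixpoint, start Z0 = ∅, keep only states in Sat with every successor in Z. Already a fixed point.
Sat(AG (EG ¬empty)) = ∅
Sat((empty ∨ ¬idle) → (AG (EG ¬empty))) = {m6, m8}
Sat(EX ((empty ∨ ¬idle) → (AG (EG ¬empty)))) = {s : some successor in {m6, m8}} = {m2, m7}
m4 ∉ Sat(EX ((empty ∨ ¬idle) → (AG (EG ¬empty)))) = {m2, m7}, so the formula does not hold at m4.

No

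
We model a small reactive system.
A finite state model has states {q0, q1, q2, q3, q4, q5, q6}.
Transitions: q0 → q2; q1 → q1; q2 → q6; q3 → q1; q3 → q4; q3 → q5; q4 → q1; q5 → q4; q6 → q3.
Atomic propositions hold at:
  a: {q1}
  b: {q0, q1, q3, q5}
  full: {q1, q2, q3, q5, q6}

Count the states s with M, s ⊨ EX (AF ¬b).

4

Sat(¬b) = {q2, q4, q6}
AF ¬b: least fixpoint, start Z0 = {q2, q4, q6}, add states with every successor in Z. Z1 = {q0, q2, q4, q5, q6}; fixed.
Sat(AF ¬b) = {q0, q2, q4, q5, q6}
Sat(EX (AF ¬b)) = {s : some successor in {q0, q2, q4, q5, q6}} = {q0, q2, q3, q5}
|Sat(EX (AF ¬b))| = |{q0, q2, q3, q5}| = 4.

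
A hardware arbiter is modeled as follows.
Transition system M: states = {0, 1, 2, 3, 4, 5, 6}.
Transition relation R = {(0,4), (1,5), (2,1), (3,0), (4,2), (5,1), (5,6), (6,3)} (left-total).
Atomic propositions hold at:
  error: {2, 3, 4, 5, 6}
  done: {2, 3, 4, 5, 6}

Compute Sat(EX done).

Sat(EX done) = {s : some successor in {2, 3, 4, 5, 6}} = {0, 1, 4, 5, 6}

{0, 1, 4, 5, 6}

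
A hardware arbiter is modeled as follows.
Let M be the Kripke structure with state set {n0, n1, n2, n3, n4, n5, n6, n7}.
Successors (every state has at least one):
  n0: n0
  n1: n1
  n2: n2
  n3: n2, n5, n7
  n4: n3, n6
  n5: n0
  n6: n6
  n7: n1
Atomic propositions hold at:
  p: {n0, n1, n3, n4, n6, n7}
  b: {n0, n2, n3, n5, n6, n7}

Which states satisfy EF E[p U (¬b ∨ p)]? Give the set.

Sat(¬b) = {n1, n4}
Sat(¬b ∨ p) = {n0, n1, n3, n4, n6, n7}
E[p U (¬b ∨ p)]: least fixpoint, start Z0 = Sat((¬b ∨ p)) = {n0, n1, n3, n4, n6, n7}, add states in Sat(p) with some successor in Z. Already a fixed point.
Sat(E[p U (¬b ∨ p)]) = {n0, n1, n3, n4, n6, n7}
EF E[p U (¬b ∨ p)]: least fixpoint, start Z0 = {n0, n1, n3, n4, n6, n7}, add states with some successor in Z. Z1 = {n0, n1, n3, n4, n5, n6, n7}; fixed.
Sat(EF E[p U (¬b ∨ p)]) = {n0, n1, n3, n4, n5, n6, n7}

{n0, n1, n3, n4, n5, n6, n7}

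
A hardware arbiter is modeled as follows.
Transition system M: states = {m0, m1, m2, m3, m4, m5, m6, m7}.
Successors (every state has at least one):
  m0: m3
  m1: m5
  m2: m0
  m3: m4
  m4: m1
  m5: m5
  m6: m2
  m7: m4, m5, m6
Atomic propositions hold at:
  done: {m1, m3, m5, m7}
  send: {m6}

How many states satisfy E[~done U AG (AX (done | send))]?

Sat(~done) = {m0, m2, m4, m6}
Sat(done | send) = {m1, m3, m5, m6, m7}
Sat(AX (done | send)) = {s : every successor in {m1, m3, m5, m6, m7}} = {m0, m1, m4, m5}
AG (AX (done | send)): greatest fixpoint, start Z0 = {m0, m1, m4, m5}, keep only states in Sat with every successor in Z. Z1 = {m1, m4, m5}; fixed.
Sat(AG (AX (done | send))) = {m1, m4, m5}
E[~done U AG (AX (done | send))]: least fixpoint, start Z0 = Sat(AG (AX (done | send))) = {m1, m4, m5}, add states in Sat(~done) with some successor in Z. Already a fixed point.
Sat(E[~done U AG (AX (done | send))]) = {m1, m4, m5}
|Sat(E[~done U AG (AX (done | send))])| = |{m1, m4, m5}| = 3.

3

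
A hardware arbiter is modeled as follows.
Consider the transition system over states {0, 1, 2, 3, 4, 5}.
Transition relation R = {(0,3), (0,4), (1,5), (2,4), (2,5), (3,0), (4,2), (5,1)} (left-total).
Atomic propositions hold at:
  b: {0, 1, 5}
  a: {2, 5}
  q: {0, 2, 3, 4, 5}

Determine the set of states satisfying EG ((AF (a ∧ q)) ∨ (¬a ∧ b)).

{0, 1, 2, 4, 5}

Sat(a ∧ q) = {2, 5}
AF (a ∧ q): least fixpoint, start Z0 = {2, 5}, add states with every successor in Z. Z1 = {1, 2, 4, 5}; fixed.
Sat(AF (a ∧ q)) = {1, 2, 4, 5}
Sat(¬a) = {0, 1, 3, 4}
Sat(¬a ∧ b) = {0, 1}
Sat((AF (a ∧ q)) ∨ (¬a ∧ b)) = {0, 1, 2, 4, 5}
EG ((AF (a ∧ q)) ∨ (¬a ∧ b)): greatest fixpoint, start Z0 = {0, 1, 2, 4, 5}, keep only states in Sat with some successor in Z. Already a fixed point.
Sat(EG ((AF (a ∧ q)) ∨ (¬a ∧ b))) = {0, 1, 2, 4, 5}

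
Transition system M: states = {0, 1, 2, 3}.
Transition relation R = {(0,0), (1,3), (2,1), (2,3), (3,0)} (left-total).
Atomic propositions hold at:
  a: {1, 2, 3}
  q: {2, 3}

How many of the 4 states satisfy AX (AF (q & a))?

2

Sat(q & a) = {2, 3}
AF (q & a): least fixpoint, start Z0 = {2, 3}, add states with every successor in Z. Z1 = {1, 2, 3}; fixed.
Sat(AF (q & a)) = {1, 2, 3}
Sat(AX (AF (q & a))) = {s : every successor in {1, 2, 3}} = {1, 2}
|Sat(AX (AF (q & a)))| = |{1, 2}| = 2.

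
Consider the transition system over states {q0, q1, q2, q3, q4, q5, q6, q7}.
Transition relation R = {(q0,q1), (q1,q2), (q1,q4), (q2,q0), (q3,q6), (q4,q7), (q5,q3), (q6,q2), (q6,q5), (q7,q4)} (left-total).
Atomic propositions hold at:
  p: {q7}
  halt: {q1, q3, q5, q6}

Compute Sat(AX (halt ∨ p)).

{q0, q3, q4, q5}

Sat(halt ∨ p) = {q1, q3, q5, q6, q7}
Sat(AX (halt ∨ p)) = {s : every successor in {q1, q3, q5, q6, q7}} = {q0, q3, q4, q5}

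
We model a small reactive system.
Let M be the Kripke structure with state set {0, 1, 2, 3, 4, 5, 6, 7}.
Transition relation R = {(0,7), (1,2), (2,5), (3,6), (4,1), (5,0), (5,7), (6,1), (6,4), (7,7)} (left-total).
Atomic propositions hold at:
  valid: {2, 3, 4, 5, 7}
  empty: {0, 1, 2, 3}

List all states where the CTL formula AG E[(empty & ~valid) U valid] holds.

Sat(~valid) = {0, 1, 6}
Sat(empty & ~valid) = {0, 1}
E[(empty & ~valid) U valid]: least fixpoint, start Z0 = Sat(valid) = {2, 3, 4, 5, 7}, add states in Sat(empty & ~valid) with some successor in Z. Z1 = {0, 1, 2, 3, 4, 5, 7}; fixed.
Sat(E[(empty & ~valid) U valid]) = {0, 1, 2, 3, 4, 5, 7}
AG E[(empty & ~valid) U valid]: greatest fixpoint, start Z0 = {0, 1, 2, 3, 4, 5, 7}, keep only states in Sat with every successor in Z. Z1 = {0, 1, 2, 4, 5, 7}; fixed.
Sat(AG E[(empty & ~valid) U valid]) = {0, 1, 2, 4, 5, 7}

{0, 1, 2, 4, 5, 7}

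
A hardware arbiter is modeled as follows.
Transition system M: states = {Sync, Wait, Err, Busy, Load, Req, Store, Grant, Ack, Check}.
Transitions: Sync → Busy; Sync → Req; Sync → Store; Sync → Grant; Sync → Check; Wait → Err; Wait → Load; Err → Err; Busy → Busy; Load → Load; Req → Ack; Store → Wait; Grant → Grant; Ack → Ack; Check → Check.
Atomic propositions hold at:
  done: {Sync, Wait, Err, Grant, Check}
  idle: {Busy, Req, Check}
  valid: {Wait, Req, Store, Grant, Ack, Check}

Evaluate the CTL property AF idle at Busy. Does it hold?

AF idle: least fixpoint, start Z0 = {Busy, Req, Check}, add states with every successor in Z. Already a fixed point.
Sat(AF idle) = {Busy, Req, Check}
Busy ∈ Sat(AF idle) = {Busy, Req, Check}, so the formula holds at Busy.

Yes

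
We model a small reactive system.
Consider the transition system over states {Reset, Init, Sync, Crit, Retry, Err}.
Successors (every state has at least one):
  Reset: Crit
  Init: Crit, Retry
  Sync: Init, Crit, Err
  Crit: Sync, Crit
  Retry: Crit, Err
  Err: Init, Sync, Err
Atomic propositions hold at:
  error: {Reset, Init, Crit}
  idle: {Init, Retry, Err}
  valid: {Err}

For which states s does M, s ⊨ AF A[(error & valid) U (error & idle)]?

{Init}

Sat(error & valid) = ∅
Sat(error & idle) = {Init}
A[(error & valid) U (error & idle)]: least fixpoint, start Z0 = Sat((error & idle)) = {Init}, add states in Sat(error & valid) with every successor in Z. Already a fixed point.
Sat(A[(error & valid) U (error & idle)]) = {Init}
AF A[(error & valid) U (error & idle)]: least fixpoint, start Z0 = {Init}, add states with every successor in Z. Already a fixed point.
Sat(AF A[(error & valid) U (error & idle)]) = {Init}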